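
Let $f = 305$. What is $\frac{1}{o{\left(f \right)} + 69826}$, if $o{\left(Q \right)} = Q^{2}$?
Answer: $\frac{1}{162851} \approx 6.1406 \cdot 10^{-6}$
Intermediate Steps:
$\frac{1}{o{\left(f \right)} + 69826} = \frac{1}{305^{2} + 69826} = \frac{1}{93025 + 69826} = \frac{1}{162851}$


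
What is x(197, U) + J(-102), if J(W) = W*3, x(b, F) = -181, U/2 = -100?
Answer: -487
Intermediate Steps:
U = -200 (U = 2*(-100) = -200)
J(W) = 3*W
x(197, U) + J(-102) = -181 + 3*(-102) = -181 - 306 = -487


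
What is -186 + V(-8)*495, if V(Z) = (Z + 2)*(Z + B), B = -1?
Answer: 26544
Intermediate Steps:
V(Z) = (-1 + Z)*(2 + Z) (V(Z) = (Z + 2)*(Z - 1) = (2 + Z)*(-1 + Z) = (-1 + Z)*(2 + Z))
-186 + V(-8)*495 = -186 + (-2 - 8 + (-8)**2)*495 = -186 + (-2 - 8 + 64)*495 = -186 + 54*495 = -186 + 26730 = 26544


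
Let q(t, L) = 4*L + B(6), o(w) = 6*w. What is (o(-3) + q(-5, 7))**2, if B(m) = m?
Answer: 256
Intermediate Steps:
q(t, L) = 6 + 4*L (q(t, L) = 4*L + 6 = 6 + 4*L)
(o(-3) + q(-5, 7))**2 = (6*(-3) + (6 + 4*7))**2 = (-18 + (6 + 28))**2 = (-18 + 34)**2 = 16**2 = 256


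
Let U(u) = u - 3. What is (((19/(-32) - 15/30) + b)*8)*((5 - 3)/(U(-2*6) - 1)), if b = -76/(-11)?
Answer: -2047/352 ≈ -5.8153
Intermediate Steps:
b = 76/11 (b = -76*(-1/11) = 76/11 ≈ 6.9091)
U(u) = -3 + u
(((19/(-32) - 15/30) + b)*8)*((5 - 3)/(U(-2*6) - 1)) = (((19/(-32) - 15/30) + 76/11)*8)*((5 - 3)/((-3 - 2*6) - 1)) = (((19*(-1/32) - 15*1/30) + 76/11)*8)*(2/((-3 - 12) - 1)) = (((-19/32 - ½) + 76/11)*8)*(2/(-15 - 1)) = ((-35/32 + 76/11)*8)*(2/(-16)) = ((2047/352)*8)*(2*(-1/16)) = (2047/44)*(-⅛) = -2047/352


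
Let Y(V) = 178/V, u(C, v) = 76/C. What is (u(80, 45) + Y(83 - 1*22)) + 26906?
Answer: 32830039/1220 ≈ 26910.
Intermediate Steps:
(u(80, 45) + Y(83 - 1*22)) + 26906 = (76/80 + 178/(83 - 1*22)) + 26906 = (76*(1/80) + 178/(83 - 22)) + 26906 = (19/20 + 178/61) + 26906 = 4719/1220 + 26906 = 32830039/1220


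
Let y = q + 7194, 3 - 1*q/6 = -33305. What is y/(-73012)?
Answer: -103521/36506 ≈ -2.8357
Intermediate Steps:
q = 199848 (q = 18 - 6*(-33305) = 18 + 199830 = 199848)
y = 207042 (y = 199848 + 7194 = 207042)
y/(-73012) = 207042/(-73012) = 207042*(-1/73012) = -103521/36506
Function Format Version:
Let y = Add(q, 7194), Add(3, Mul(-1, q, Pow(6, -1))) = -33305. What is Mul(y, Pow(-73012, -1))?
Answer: Rational(-103521, 36506) ≈ -2.8357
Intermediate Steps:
q = 199848 (q = Add(18, Mul(-6, -33305)) = Add(18, 199830) = 199848)
y = 207042 (y = Add(199848, 7194) = 207042)
Mul(y, Pow(-73012, -1)) = Mul(207042, Pow(-73012, -1)) = Mul(207042, Rational(-1, 73012)) = Rational(-103521, 36506)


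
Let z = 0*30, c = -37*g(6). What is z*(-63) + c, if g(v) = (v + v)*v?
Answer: -2664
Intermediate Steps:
g(v) = 2*v² (g(v) = (2*v)*v = 2*v²)
c = -2664 (c = -74*6² = -74*36 = -37*72 = -2664)
z = 0
z*(-63) + c = 0*(-63) - 2664 = 0 - 2664 = -2664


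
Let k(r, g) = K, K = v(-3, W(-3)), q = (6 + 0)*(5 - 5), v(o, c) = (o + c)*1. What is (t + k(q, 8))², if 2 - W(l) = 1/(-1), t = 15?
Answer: 225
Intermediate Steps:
W(l) = 3 (W(l) = 2 - 1/(-1) = 2 - 1*(-1) = 2 + 1 = 3)
v(o, c) = c + o (v(o, c) = (c + o)*1 = c + o)
q = 0 (q = 6*0 = 0)
K = 0 (K = 3 - 3 = 0)
k(r, g) = 0
(t + k(q, 8))² = (15 + 0)² = 15² = 225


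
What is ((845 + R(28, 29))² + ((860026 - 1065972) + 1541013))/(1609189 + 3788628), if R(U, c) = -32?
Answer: 1996036/5397817 ≈ 0.36979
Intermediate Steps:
((845 + R(28, 29))² + ((860026 - 1065972) + 1541013))/(1609189 + 3788628) = ((845 - 32)² + ((860026 - 1065972) + 1541013))/(1609189 + 3788628) = (813² + (-205946 + 1541013))/5397817 = (660969 + 1335067)*(1/5397817) = 1996036*(1/5397817) = 1996036/5397817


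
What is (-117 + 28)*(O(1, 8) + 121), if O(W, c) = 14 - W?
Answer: -11926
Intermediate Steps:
(-117 + 28)*(O(1, 8) + 121) = (-117 + 28)*((14 - 1*1) + 121) = -89*((14 - 1) + 121) = -89*(13 + 121) = -89*134 = -11926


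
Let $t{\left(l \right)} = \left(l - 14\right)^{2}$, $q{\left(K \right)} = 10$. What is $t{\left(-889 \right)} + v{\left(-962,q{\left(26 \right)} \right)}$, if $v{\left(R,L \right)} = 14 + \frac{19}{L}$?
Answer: $\frac{8154249}{10} \approx 8.1543 \cdot 10^{5}$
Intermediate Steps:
$t{\left(l \right)} = \left(-14 + l\right)^{2}$
$t{\left(-889 \right)} + v{\left(-962,q{\left(26 \right)} \right)} = \left(-14 - 889\right)^{2} + \left(14 + \frac{19}{10}\right) = \left(-903\right)^{2} + \left(14 + 19 \cdot \frac{1}{10}\right) = 815409 + \left(14 + \frac{19}{10}\right) = 815409 + \frac{159}{10} = \frac{8154249}{10}$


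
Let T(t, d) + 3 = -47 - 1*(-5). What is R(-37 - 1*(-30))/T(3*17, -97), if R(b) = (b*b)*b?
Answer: 343/45 ≈ 7.6222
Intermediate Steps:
R(b) = b**3 (R(b) = b**2*b = b**3)
T(t, d) = -45 (T(t, d) = -3 + (-47 - 1*(-5)) = -3 + (-47 + 5) = -3 - 42 = -45)
R(-37 - 1*(-30))/T(3*17, -97) = (-37 - 1*(-30))**3/(-45) = (-37 + 30)**3*(-1/45) = (-7)**3*(-1/45) = -343*(-1/45) = 343/45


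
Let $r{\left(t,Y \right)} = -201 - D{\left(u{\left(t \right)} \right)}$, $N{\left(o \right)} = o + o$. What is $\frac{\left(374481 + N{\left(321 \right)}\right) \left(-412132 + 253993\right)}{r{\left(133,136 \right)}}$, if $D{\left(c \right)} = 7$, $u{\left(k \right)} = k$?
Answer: $\frac{59321576097}{208} \approx 2.852 \cdot 10^{8}$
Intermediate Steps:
$N{\left(o \right)} = 2 o$
$r{\left(t,Y \right)} = -208$ ($r{\left(t,Y \right)} = -201 - 7 = -208$)
$\frac{\left(374481 + N{\left(321 \right)}\right) \left(-412132 + 253993\right)}{r{\left(133,136 \right)}} = \frac{\left(374481 + 2 \cdot 321\right) \left(-412132 + 253993\right)}{-208} = \left(374481 + 642\right) \left(-158139\right) \left(- \frac{1}{208}\right) = 375123 \left(-158139\right) \left(- \frac{1}{208}\right) = \left(-59321576097\right) \left(- \frac{1}{208}\right) = \frac{59321576097}{208}$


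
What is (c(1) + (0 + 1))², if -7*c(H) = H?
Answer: 36/49 ≈ 0.73469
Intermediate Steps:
c(H) = -H/7
(c(1) + (0 + 1))² = (-⅐*1 + (0 + 1))² = (-⅐ + 1)² = (6/7)² = 36/49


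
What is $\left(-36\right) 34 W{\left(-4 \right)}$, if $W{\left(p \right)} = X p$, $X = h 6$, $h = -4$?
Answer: $-117504$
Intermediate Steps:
$X = -24$ ($X = \left(-4\right) 6 = -24$)
$W{\left(p \right)} = - 24 p$
$\left(-36\right) 34 W{\left(-4 \right)} = \left(-36\right) 34 \left(\left(-24\right) \left(-4\right)\right) = \left(-1224\right) 96 = -117504$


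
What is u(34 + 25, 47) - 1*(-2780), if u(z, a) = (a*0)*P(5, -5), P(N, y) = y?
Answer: 2780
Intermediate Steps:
u(z, a) = 0 (u(z, a) = (a*0)*(-5) = 0*(-5) = 0)
u(34 + 25, 47) - 1*(-2780) = 0 - 1*(-2780) = 0 + 2780 = 2780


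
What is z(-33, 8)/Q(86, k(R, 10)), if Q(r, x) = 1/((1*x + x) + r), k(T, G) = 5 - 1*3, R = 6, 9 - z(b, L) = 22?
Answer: -1170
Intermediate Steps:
z(b, L) = -13 (z(b, L) = 9 - 1*22 = 9 - 22 = -13)
k(T, G) = 2 (k(T, G) = 5 - 3 = 2)
Q(r, x) = 1/(r + 2*x) (Q(r, x) = 1/((x + x) + r) = 1/(2*x + r) = 1/(r + 2*x))
z(-33, 8)/Q(86, k(R, 10)) = -13/(1/(86 + 2*2)) = -13/(1/(86 + 4)) = -13/(1/90) = -13/1/90 = -13*90 = -1170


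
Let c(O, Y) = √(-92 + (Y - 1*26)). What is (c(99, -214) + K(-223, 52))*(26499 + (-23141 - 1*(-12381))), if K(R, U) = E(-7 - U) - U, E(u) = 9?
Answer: -676777 + 31478*I*√83 ≈ -6.7678e+5 + 2.8678e+5*I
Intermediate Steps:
c(O, Y) = √(-118 + Y) (c(O, Y) = √(-92 + (Y - 26)) = √(-92 + (-26 + Y)) = √(-118 + Y))
K(R, U) = 9 - U
(c(99, -214) + K(-223, 52))*(26499 + (-23141 - 1*(-12381))) = (√(-118 - 214) + (9 - 1*52))*(26499 + (-23141 - 1*(-12381))) = (√(-332) + (9 - 52))*(26499 + (-23141 + 12381)) = (2*I*√83 - 43)*(26499 - 10760) = (-43 + 2*I*√83)*15739 = -676777 + 31478*I*√83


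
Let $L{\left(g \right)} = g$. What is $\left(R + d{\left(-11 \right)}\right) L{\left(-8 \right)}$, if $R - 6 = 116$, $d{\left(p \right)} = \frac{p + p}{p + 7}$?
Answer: $-1020$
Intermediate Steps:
$d{\left(p \right)} = \frac{2 p}{7 + p}$
$R = 122$ ($R = 6 + 116 = 122$)
$\left(R + d{\left(-11 \right)}\right) L{\left(-8 \right)} = \left(122 + 2 \left(-11\right) \frac{1}{7 - 11}\right) \left(-8\right) = \left(122 + 2 \left(-11\right) \frac{1}{-4}\right) \left(-8\right) = \left(122 + 2 \left(-11\right) \left(- \frac{1}{4}\right)\right) \left(-8\right) = \left(122 + \frac{11}{2}\right) \left(-8\right) = \frac{255}{2} \left(-8\right) = -1020$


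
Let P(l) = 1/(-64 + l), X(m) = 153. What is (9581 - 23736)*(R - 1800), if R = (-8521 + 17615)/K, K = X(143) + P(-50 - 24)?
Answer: 520173998340/21113 ≈ 2.4638e+7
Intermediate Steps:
K = 21113/138 (K = 153 + 1/(-64 + (-50 - 24)) = 153 + 1/(-64 - 74) = 153 + 1/(-138) = 153 - 1/138 = 21113/138 ≈ 152.99)
R = 1254972/21113 (R = (-8521 + 17615)/(21113/138) = 9094*(138/21113) = 1254972/21113 ≈ 59.441)
(9581 - 23736)*(R - 1800) = (9581 - 23736)*(1254972/21113 - 1800) = -14155*(-36748428/21113) = 520173998340/21113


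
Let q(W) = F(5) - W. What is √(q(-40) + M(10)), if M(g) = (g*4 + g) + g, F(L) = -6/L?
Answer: √2470/5 ≈ 9.9398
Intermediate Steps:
M(g) = 6*g (M(g) = (4*g + g) + g = 5*g + g = 6*g)
q(W) = -6/5 - W
√(q(-40) + M(10)) = √((-6/5 - 1*(-40)) + 6*10) = √((-6/5 + 40) + 60) = √(194/5 + 60) = √(494/5) = √2470/5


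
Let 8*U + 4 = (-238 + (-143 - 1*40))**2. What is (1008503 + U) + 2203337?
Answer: 25871957/8 ≈ 3.2340e+6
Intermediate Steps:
U = 177237/8 (U = -1/2 + (-238 + (-143 - 1*40))**2/8 = -1/2 + (-238 + (-143 - 40))**2/8 = -1/2 + (-238 - 183)**2/8 = -1/2 + (1/8)*(-421)**2 = -1/2 + (1/8)*177241 = -1/2 + 177241/8 = 177237/8 ≈ 22155.)
(1008503 + U) + 2203337 = (1008503 + 177237/8) + 2203337 = 8245261/8 + 2203337 = 25871957/8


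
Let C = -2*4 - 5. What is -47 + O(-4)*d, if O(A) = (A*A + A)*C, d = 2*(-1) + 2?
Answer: -47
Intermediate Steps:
C = -13 (C = -8 - 5 = -13)
d = 0 (d = -2 + 2 = 0)
O(A) = -13*A - 13*A**2 (O(A) = (A*A + A)*(-13) = (A**2 + A)*(-13) = (A + A**2)*(-13) = -13*A - 13*A**2)
-47 + O(-4)*d = -47 - 13*(-4)*(1 - 4)*0 = -47 - 13*(-4)*(-3)*0 = -47 - 156*0 = -47 + 0 = -47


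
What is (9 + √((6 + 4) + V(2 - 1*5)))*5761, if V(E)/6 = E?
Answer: 51849 + 11522*I*√2 ≈ 51849.0 + 16295.0*I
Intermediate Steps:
V(E) = 6*E
(9 + √((6 + 4) + V(2 - 1*5)))*5761 = (9 + √((6 + 4) + 6*(2 - 1*5)))*5761 = (9 + √(10 + 6*(2 - 5)))*5761 = (9 + √(10 + 6*(-3)))*5761 = (9 + √(10 - 18))*5761 = (9 + √(-8))*5761 = (9 + 2*I*√2)*5761 = 51849 + 11522*I*√2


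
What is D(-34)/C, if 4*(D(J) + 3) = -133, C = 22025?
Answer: -29/17620 ≈ -0.0016459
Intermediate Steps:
D(J) = -145/4 (D(J) = -3 + (¼)*(-133) = -3 - 133/4 = -145/4)
D(-34)/C = -145/4/22025 = -145/4*1/22025 = -29/17620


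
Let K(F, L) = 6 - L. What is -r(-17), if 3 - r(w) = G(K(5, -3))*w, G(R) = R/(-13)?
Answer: 114/13 ≈ 8.7692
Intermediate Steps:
G(R) = -R/13 (G(R) = R*(-1/13) = -R/13)
r(w) = 3 + 9*w/13 (r(w) = 3 - (-(6 - 1*(-3))/13)*w = 3 - (-(6 + 3)/13)*w = 3 - (-1/13*9)*w = 3 - (-9)*w/13 = 3 + 9*w/13)
-r(-17) = -(3 + (9/13)*(-17)) = -(3 - 153/13) = -1*(-114/13) = 114/13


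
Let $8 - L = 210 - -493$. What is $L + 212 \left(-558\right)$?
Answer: $-118991$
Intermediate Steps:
$L = -695$ ($L = 8 - \left(210 - -493\right) = 8 - \left(210 + 493\right) = 8 - 703 = -695$)
$L + 212 \left(-558\right) = -695 + 212 \left(-558\right) = -695 - 118296 = -118991$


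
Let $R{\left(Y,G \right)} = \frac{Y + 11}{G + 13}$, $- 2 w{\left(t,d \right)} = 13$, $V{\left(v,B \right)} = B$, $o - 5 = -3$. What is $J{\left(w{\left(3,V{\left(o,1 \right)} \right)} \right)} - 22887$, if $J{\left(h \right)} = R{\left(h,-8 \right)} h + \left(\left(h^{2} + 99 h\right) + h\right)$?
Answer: $- \frac{117503}{5} \approx -23501.0$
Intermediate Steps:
$o = 2$ ($o = 5 - 3 = 2$)
$w{\left(t,d \right)} = - \frac{13}{2}$ ($w{\left(t,d \right)} = \left(- \frac{1}{2}\right) 13 = - \frac{13}{2}$)
$R{\left(Y,G \right)} = \frac{11 + Y}{13 + G}$
$J{\left(h \right)} = h^{2} + 100 h + h \left(\frac{11}{5} + \frac{h}{5}\right)$ ($J{\left(h \right)} = \frac{11 + h}{13 - 8} h + \left(\left(h^{2} + 99 h\right) + h\right) = \frac{11 + h}{5} h + \left(h^{2} + 100 h\right) = \left(\frac{11}{5} + \frac{h}{5}\right) h + \left(h^{2} + 100 h\right) = h \left(\frac{11}{5} + \frac{h}{5}\right) + \left(h^{2} + 100 h\right) = h^{2} + 100 h + h \left(\frac{11}{5} + \frac{h}{5}\right)$)
$J{\left(w{\left(3,V{\left(o,1 \right)} \right)} \right)} - 22887 = \frac{1}{5} \left(- \frac{13}{2}\right) \left(511 + 6 \left(- \frac{13}{2}\right)\right) - 22887 = \frac{1}{5} \left(- \frac{13}{2}\right) \left(511 - 39\right) - 22887 = \frac{1}{5} \left(- \frac{13}{2}\right) 472 - 22887 = - \frac{3068}{5} - 22887 = - \frac{117503}{5}$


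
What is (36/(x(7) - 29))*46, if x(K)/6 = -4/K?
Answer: -11592/227 ≈ -51.066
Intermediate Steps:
x(K) = -24/K (x(K) = 6*(-4/K) = -24/K)
(36/(x(7) - 29))*46 = (36/(-24/7 - 29))*46 = (36/(-227/7))*46 = -7/227*36*46 = -252/227*46 = -11592/227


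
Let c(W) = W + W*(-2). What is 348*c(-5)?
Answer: 1740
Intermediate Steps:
c(W) = -W (c(W) = W - 2*W = -W)
348*c(-5) = 348*(-1*(-5)) = 348*5 = 1740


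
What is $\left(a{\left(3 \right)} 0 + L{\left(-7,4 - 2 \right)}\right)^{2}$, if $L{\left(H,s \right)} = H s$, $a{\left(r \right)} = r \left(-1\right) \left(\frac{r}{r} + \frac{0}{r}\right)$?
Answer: $196$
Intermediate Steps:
$a{\left(r \right)} = - r$ ($a{\left(r \right)} = - r \left(1 + 0\right) = - r 1 = - r$)
$\left(a{\left(3 \right)} 0 + L{\left(-7,4 - 2 \right)}\right)^{2} = \left(\left(-1\right) 3 \cdot 0 - 7 \left(4 - 2\right)\right)^{2} = \left(\left(-3\right) 0 - 14\right)^{2} = \left(0 - 14\right)^{2} = \left(-14\right)^{2} = 196$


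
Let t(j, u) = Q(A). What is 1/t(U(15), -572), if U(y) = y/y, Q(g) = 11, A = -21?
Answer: 1/11 ≈ 0.090909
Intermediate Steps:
U(y) = 1
t(j, u) = 11
1/t(U(15), -572) = 1/11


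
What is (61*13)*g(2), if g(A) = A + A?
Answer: 3172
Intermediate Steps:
g(A) = 2*A
(61*13)*g(2) = (61*13)*(2*2) = 793*4 = 3172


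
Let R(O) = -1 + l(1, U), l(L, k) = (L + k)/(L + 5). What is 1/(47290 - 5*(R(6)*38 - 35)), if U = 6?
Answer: 3/142300 ≈ 2.1082e-5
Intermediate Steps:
l(L, k) = (L + k)/(5 + L)
R(O) = ⅙ (R(O) = -1 + (1 + 6)/(5 + 1) = -1 + 7/6 = ⅙)
1/(47290 - 5*(R(6)*38 - 35)) = 1/(47290 - 5*((⅙)*38 - 35)) = 1/(47290 - 5*(19/3 - 35)) = 1/(47290 - 5*(-86/3)) = 1/(47290 + 430/3) = 1/(142300/3) = 3/142300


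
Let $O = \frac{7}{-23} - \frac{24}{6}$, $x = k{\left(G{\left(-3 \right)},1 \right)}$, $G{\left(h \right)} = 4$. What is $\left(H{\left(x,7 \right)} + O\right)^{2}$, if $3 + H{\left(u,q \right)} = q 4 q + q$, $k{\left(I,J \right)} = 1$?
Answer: $\frac{20259001}{529} \approx 38297.0$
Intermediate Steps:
$x = 1$
$O = - \frac{99}{23}$ ($O = 7 \left(- \frac{1}{23}\right) - 4 = - \frac{7}{23} - 4 = - \frac{99}{23} \approx -4.3043$)
$H{\left(u,q \right)} = -3 + q + 4 q^{2}$ ($H{\left(u,q \right)} = -3 + \left(q 4 q + q\right) = -3 + \left(4 q q + q\right) = -3 + \left(4 q^{2} + q\right) = -3 + \left(q + 4 q^{2}\right) = -3 + q + 4 q^{2}$)
$\left(H{\left(x,7 \right)} + O\right)^{2} = \left(\left(-3 + 7 + 4 \cdot 7^{2}\right) - \frac{99}{23}\right)^{2} = \left(\left(-3 + 7 + 4 \cdot 49\right) - \frac{99}{23}\right)^{2} = \left(\left(-3 + 7 + 196\right) - \frac{99}{23}\right)^{2} = \left(200 - \frac{99}{23}\right)^{2} = \left(\frac{4501}{23}\right)^{2} = \frac{20259001}{529}$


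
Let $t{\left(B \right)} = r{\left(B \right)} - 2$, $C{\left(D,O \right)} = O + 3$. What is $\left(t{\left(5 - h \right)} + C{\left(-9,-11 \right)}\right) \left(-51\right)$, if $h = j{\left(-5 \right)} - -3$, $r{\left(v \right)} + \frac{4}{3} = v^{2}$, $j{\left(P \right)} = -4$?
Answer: $-1258$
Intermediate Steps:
$r{\left(v \right)} = - \frac{4}{3} + v^{2}$
$C{\left(D,O \right)} = 3 + O$
$h = -1$ ($h = -4 - -3 = -4 + 3 = -1$)
$t{\left(B \right)} = - \frac{10}{3} + B^{2}$ ($t{\left(B \right)} = \left(- \frac{4}{3} + B^{2}\right) - 2 = - \frac{10}{3} + B^{2}$)
$\left(t{\left(5 - h \right)} + C{\left(-9,-11 \right)}\right) \left(-51\right) = \left(\left(- \frac{10}{3} + \left(5 - -1\right)^{2}\right) + \left(3 - 11\right)\right) \left(-51\right) = \left(\left(- \frac{10}{3} + \left(5 + 1\right)^{2}\right) - 8\right) \left(-51\right) = \left(\left(- \frac{10}{3} + 6^{2}\right) - 8\right) \left(-51\right) = \left(\left(- \frac{10}{3} + 36\right) - 8\right) \left(-51\right) = \left(\frac{98}{3} - 8\right) \left(-51\right) = \frac{74}{3} \left(-51\right) = -1258$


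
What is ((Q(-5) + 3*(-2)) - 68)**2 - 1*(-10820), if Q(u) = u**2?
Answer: 13221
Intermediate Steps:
((Q(-5) + 3*(-2)) - 68)**2 - 1*(-10820) = (((-5)**2 + 3*(-2)) - 68)**2 - 1*(-10820) = ((25 - 6) - 68)**2 + 10820 = (19 - 68)**2 + 10820 = (-49)**2 + 10820 = 2401 + 10820 = 13221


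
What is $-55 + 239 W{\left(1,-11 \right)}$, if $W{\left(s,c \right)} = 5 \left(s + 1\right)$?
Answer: $2335$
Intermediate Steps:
$W{\left(s,c \right)} = 5 + 5 s$ ($W{\left(s,c \right)} = 5 \left(1 + s\right) = 5 + 5 s$)
$-55 + 239 W{\left(1,-11 \right)} = -55 + 239 \left(5 + 5 \cdot 1\right) = -55 + 239 \left(5 + 5\right) = -55 + 239 \cdot 10 = -55 + 2390 = 2335$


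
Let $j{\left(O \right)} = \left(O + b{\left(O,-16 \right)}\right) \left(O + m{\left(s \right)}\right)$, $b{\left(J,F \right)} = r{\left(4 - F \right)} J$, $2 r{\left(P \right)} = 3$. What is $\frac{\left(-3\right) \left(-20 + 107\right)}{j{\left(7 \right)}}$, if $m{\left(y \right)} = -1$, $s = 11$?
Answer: $- \frac{87}{35} \approx -2.4857$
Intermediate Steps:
$r{\left(P \right)} = \frac{3}{2}$ ($r{\left(P \right)} = \frac{1}{2} \cdot 3 = \frac{3}{2}$)
$b{\left(J,F \right)} = \frac{3 J}{2}$
$j{\left(O \right)} = \frac{5 O \left(-1 + O\right)}{2}$ ($j{\left(O \right)} = \left(O + \frac{3 O}{2}\right) \left(O - 1\right) = \frac{5 O}{2} \left(-1 + O\right) = \frac{5 O \left(-1 + O\right)}{2}$)
$\frac{\left(-3\right) \left(-20 + 107\right)}{j{\left(7 \right)}} = \frac{\left(-3\right) \left(-20 + 107\right)}{\frac{5}{2} \cdot 7 \left(-1 + 7\right)} = \frac{\left(-3\right) 87}{\frac{5}{2} \cdot 7 \cdot 6} = - \frac{261}{105} = \left(-261\right) \frac{1}{105} = - \frac{87}{35}$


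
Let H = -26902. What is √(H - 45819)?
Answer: 11*I*√601 ≈ 269.67*I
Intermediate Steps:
√(H - 45819) = √(-26902 - 45819) = √(-72721) = 11*I*√601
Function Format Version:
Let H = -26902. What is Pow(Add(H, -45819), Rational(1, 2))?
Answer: Mul(11, I, Pow(601, Rational(1, 2))) ≈ Mul(269.67, I)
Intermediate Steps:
Pow(Add(H, -45819), Rational(1, 2)) = Pow(Add(-26902, -45819), Rational(1, 2)) = Pow(-72721, Rational(1, 2)) = Mul(11, I, Pow(601, Rational(1, 2)))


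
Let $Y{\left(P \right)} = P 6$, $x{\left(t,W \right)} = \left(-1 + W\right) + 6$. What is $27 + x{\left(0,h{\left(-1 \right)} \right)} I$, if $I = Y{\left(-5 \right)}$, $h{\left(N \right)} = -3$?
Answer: $-33$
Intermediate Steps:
$x{\left(t,W \right)} = 5 + W$
$Y{\left(P \right)} = 6 P$
$I = -30$ ($I = 6 \left(-5\right) = -30$)
$27 + x{\left(0,h{\left(-1 \right)} \right)} I = 27 + \left(5 - 3\right) \left(-30\right) = 27 + 2 \left(-30\right) = 27 - 60 = -33$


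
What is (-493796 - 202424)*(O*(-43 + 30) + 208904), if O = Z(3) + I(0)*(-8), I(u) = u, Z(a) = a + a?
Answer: -145388837720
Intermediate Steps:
Z(a) = 2*a
O = 6 (O = 2*3 + 0*(-8) = 6 + 0 = 6)
(-493796 - 202424)*(O*(-43 + 30) + 208904) = (-493796 - 202424)*(6*(-43 + 30) + 208904) = -696220*(6*(-13) + 208904) = -696220*(-78 + 208904) = -696220*208826 = -145388837720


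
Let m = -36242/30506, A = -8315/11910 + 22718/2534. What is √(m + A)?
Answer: √306146073337750072686/6576208926 ≈ 2.6607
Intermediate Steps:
A = 24950117/3017994 (A = -8315*1/11910 + 22718*(1/2534) = -1663/2382 + 11359/1267 = 24950117/3017994 ≈ 8.2671)
m = -18121/15253 (m = -36242*1/30506 = -18121/15253 ≈ -1.1880)
√(m + A) = √(-18121/15253 + 24950117/3017994) = √(46553580761/6576208926) = √306146073337750072686/6576208926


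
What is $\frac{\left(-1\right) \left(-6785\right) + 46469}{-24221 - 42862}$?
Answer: $- \frac{53254}{67083} \approx -0.79385$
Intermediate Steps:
$\frac{\left(-1\right) \left(-6785\right) + 46469}{-24221 - 42862} = \frac{6785 + 46469}{-67083} = 53254 \left(- \frac{1}{67083}\right) = - \frac{53254}{67083}$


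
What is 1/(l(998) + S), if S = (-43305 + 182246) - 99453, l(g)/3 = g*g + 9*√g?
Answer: 1513750/4582877761229 - 27*√998/9165755522458 ≈ 3.3021e-7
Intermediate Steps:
l(g) = 3*g² + 27*√g (l(g) = 3*(g*g + 9*√g) = 3*(g² + 9*√g) = 3*g² + 27*√g)
S = 39488 (S = 138941 - 99453 = 39488)
1/(l(998) + S) = 1/((3*998² + 27*√998) + 39488) = 1/((3*996004 + 27*√998) + 39488) = 1/((2988012 + 27*√998) + 39488) = 1/(3027500 + 27*√998)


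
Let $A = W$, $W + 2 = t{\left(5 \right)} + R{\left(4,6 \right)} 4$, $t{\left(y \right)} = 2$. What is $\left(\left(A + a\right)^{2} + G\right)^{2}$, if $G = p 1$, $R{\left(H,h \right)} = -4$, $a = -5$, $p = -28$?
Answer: $170569$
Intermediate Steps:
$G = -28$ ($G = \left(-28\right) 1 = -28$)
$W = -16$ ($W = -2 + \left(2 - 16\right) = -2 - 14 = -16$)
$A = -16$
$\left(\left(A + a\right)^{2} + G\right)^{2} = \left(\left(-16 - 5\right)^{2} - 28\right)^{2} = \left(\left(-21\right)^{2} - 28\right)^{2} = \left(441 - 28\right)^{2} = 413^{2} = 170569$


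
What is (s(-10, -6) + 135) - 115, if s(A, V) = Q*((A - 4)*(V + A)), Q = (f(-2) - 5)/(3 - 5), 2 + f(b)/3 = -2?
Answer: 1924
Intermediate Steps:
f(b) = -12 (f(b) = -6 + 3*(-2) = -6 - 6 = -12)
Q = 17/2 (Q = (-12 - 5)/(3 - 5) = -17/(-2) = -17*(-½) = 17/2 ≈ 8.5000)
s(A, V) = 17*(-4 + A)*(A + V)/2 (s(A, V) = 17*((A - 4)*(V + A))/2 = 17*((-4 + A)*(A + V))/2 = 17*(-4 + A)*(A + V)/2)
(s(-10, -6) + 135) - 115 = ((-34*(-10) - 34*(-6) + (17/2)*(-10)² + (17/2)*(-10)*(-6)) + 135) - 115 = ((340 + 204 + (17/2)*100 + 510) + 135) - 115 = ((340 + 204 + 850 + 510) + 135) - 115 = (1904 + 135) - 115 = 2039 - 115 = 1924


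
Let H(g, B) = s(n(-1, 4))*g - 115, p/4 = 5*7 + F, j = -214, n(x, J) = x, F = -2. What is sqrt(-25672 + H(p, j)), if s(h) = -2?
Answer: I*sqrt(26051) ≈ 161.4*I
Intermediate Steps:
p = 132 (p = 4*(5*7 - 2) = 4*(35 - 2) = 4*33 = 132)
H(g, B) = -115 - 2*g (H(g, B) = -2*g - 115 = -115 - 2*g)
sqrt(-25672 + H(p, j)) = sqrt(-25672 + (-115 - 2*132)) = sqrt(-25672 + (-115 - 264)) = sqrt(-25672 - 379) = sqrt(-26051) = I*sqrt(26051)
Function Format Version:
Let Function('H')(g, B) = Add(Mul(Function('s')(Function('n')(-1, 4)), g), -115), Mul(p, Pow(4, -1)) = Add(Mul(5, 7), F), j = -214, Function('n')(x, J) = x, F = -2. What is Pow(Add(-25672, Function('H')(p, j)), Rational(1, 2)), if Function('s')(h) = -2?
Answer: Mul(I, Pow(26051, Rational(1, 2))) ≈ Mul(161.40, I)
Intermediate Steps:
p = 132 (p = Mul(4, Add(Mul(5, 7), -2)) = Mul(4, Add(35, -2)) = Mul(4, 33) = 132)
Function('H')(g, B) = Add(-115, Mul(-2, g)) (Function('H')(g, B) = Add(Mul(-2, g), -115) = Add(-115, Mul(-2, g)))
Pow(Add(-25672, Function('H')(p, j)), Rational(1, 2)) = Pow(Add(-25672, Add(-115, Mul(-2, 132))), Rational(1, 2)) = Pow(Add(-25672, Add(-115, -264)), Rational(1, 2)) = Pow(Add(-25672, -379), Rational(1, 2)) = Pow(-26051, Rational(1, 2)) = Mul(I, Pow(26051, Rational(1, 2)))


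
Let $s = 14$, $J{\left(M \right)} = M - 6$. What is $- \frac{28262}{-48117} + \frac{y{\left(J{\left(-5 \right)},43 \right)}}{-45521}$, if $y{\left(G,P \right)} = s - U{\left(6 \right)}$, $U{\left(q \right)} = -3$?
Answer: $\frac{1285696513}{2190333957} \approx 0.58699$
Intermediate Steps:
$J{\left(M \right)} = -6 + M$
$y{\left(G,P \right)} = 17$ ($y{\left(G,P \right)} = 14 - -3 = 14 + 3 = 17$)
$- \frac{28262}{-48117} + \frac{y{\left(J{\left(-5 \right)},43 \right)}}{-45521} = - \frac{28262}{-48117} + \frac{17}{-45521} = \left(-28262\right) \left(- \frac{1}{48117}\right) + 17 \left(- \frac{1}{45521}\right) = \frac{28262}{48117} - \frac{17}{45521} = \frac{1285696513}{2190333957}$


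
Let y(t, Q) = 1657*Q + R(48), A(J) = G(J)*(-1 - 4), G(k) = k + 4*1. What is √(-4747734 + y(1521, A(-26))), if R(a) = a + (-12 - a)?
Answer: 2*I*√1141369 ≈ 2136.7*I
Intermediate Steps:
G(k) = 4 + k (G(k) = k + 4 = 4 + k)
R(a) = -12
A(J) = -20 - 5*J (A(J) = (4 + J)*(-1 - 4) = (4 + J)*(-5) = -20 - 5*J)
y(t, Q) = -12 + 1657*Q (y(t, Q) = 1657*Q - 12 = -12 + 1657*Q)
√(-4747734 + y(1521, A(-26))) = √(-4747734 + (-12 + 1657*(-20 - 5*(-26)))) = √(-4747734 + (-12 + 1657*(-20 + 130))) = √(-4747734 + (-12 + 1657*110)) = √(-4747734 + (-12 + 182270)) = √(-4747734 + 182258) = √(-4565476) = 2*I*√1141369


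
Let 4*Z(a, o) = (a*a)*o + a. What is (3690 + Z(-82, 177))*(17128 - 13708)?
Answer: 1030126230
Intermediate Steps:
Z(a, o) = a/4 + o*a²/4 (Z(a, o) = ((a*a)*o + a)/4 = (a²*o + a)/4 = (o*a² + a)/4 = (a + o*a²)/4 = a/4 + o*a²/4)
(3690 + Z(-82, 177))*(17128 - 13708) = (3690 + (¼)*(-82)*(1 - 82*177))*(17128 - 13708) = (3690 + (¼)*(-82)*(1 - 14514))*3420 = (3690 + (¼)*(-82)*(-14513))*3420 = (3690 + 595033/2)*3420 = (602413/2)*3420 = 1030126230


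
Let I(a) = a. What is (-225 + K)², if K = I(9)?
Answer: 46656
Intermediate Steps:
K = 9
(-225 + K)² = (-225 + 9)² = (-216)² = 46656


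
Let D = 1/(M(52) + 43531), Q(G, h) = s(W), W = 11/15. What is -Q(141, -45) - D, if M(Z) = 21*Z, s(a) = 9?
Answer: -401608/44623 ≈ -9.0000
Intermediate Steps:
W = 11/15 (W = 11*(1/15) = 11/15 ≈ 0.73333)
Q(G, h) = 9
D = 1/44623 (D = 1/(21*52 + 43531) = 1/(1092 + 43531) = 1/44623 ≈ 2.2410e-5)
-Q(141, -45) - D = -1*9 - 1*1/44623 = -9 - 1/44623 = -401608/44623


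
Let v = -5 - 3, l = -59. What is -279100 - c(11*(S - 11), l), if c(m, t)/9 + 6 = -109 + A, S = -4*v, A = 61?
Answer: -278614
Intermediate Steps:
v = -8
S = 32 (S = -4*(-8) = 32)
c(m, t) = -486 (c(m, t) = -54 + 9*(-109 + 61) = -54 + 9*(-48) = -54 - 432 = -486)
-279100 - c(11*(S - 11), l) = -279100 - 1*(-486) = -279100 + 486 = -278614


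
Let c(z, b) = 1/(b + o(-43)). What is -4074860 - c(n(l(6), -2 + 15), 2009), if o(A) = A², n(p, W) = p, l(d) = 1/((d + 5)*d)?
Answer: -15720809881/3858 ≈ -4.0749e+6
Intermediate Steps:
l(d) = 1/(d*(5 + d)) (l(d) = 1/((5 + d)*d) = 1/(d*(5 + d)))
c(z, b) = 1/(1849 + b) (c(z, b) = 1/(b + (-43)²) = 1/(b + 1849) = 1/(1849 + b))
-4074860 - c(n(l(6), -2 + 15), 2009) = -4074860 - 1/(1849 + 2009) = -4074860 - 1/3858 = -15720809881/3858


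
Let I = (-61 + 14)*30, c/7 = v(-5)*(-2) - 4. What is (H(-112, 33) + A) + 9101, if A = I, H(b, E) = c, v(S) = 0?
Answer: 7663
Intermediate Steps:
c = -28 (c = 7*(0*(-2) - 4) = 7*(0 - 4) = 7*(-4) = -28)
I = -1410 (I = -47*30 = -1410)
H(b, E) = -28
A = -1410
(H(-112, 33) + A) + 9101 = (-28 - 1410) + 9101 = -1438 + 9101 = 7663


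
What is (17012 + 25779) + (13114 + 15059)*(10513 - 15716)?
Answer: -146541328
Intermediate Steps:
(17012 + 25779) + (13114 + 15059)*(10513 - 15716) = 42791 + 28173*(-5203) = 42791 - 146584119 = -146541328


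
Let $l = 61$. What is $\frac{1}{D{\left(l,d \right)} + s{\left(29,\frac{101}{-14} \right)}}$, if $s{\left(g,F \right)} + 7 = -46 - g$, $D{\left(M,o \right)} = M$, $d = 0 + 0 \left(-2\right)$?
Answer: $- \frac{1}{21} \approx -0.047619$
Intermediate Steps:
$d = 0$ ($d = 0 + 0 = 0$)
$s{\left(g,F \right)} = -53 - g$ ($s{\left(g,F \right)} = -7 - \left(46 + g\right) = -53 - g$)
$\frac{1}{D{\left(l,d \right)} + s{\left(29,\frac{101}{-14} \right)}} = \frac{1}{61 - 82} = \frac{1}{-21} = - \frac{1}{21}$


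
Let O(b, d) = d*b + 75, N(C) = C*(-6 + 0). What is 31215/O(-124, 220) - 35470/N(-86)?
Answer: -98106829/1403778 ≈ -69.888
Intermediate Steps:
N(C) = -6*C (N(C) = C*(-6) = -6*C)
O(b, d) = 75 + b*d (O(b, d) = b*d + 75 = 75 + b*d)
31215/O(-124, 220) - 35470/N(-86) = 31215/(75 - 124*220) - 35470/((-6*(-86))) = 31215/(75 - 27280) - 35470/516 = 31215/(-27205) - 35470*1/516 = 31215*(-1/27205) - 17735/258 = -6243/5441 - 17735/258 = -98106829/1403778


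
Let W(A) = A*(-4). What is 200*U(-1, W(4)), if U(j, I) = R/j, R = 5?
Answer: -1000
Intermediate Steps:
W(A) = -4*A
U(j, I) = 5/j
200*U(-1, W(4)) = 200*(5/(-1)) = 200*(5*(-1)) = 200*(-5) = -1000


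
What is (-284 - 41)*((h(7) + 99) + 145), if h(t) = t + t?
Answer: -83850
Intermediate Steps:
h(t) = 2*t
(-284 - 41)*((h(7) + 99) + 145) = (-284 - 41)*((2*7 + 99) + 145) = -325*((14 + 99) + 145) = -325*(113 + 145) = -325*258 = -83850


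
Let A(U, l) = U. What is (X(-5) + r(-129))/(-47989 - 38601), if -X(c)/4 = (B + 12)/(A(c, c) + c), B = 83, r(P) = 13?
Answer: -51/86590 ≈ -0.00058898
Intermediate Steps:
X(c) = -190/c (X(c) = -4*(83 + 12)/(c + c) = -380/(2*c) = -380*1/(2*c) = -190/c)
(X(-5) + r(-129))/(-47989 - 38601) = (-190/(-5) + 13)/(-47989 - 38601) = (-190*(-⅕) + 13)/(-86590) = (38 + 13)*(-1/86590) = 51*(-1/86590) = -51/86590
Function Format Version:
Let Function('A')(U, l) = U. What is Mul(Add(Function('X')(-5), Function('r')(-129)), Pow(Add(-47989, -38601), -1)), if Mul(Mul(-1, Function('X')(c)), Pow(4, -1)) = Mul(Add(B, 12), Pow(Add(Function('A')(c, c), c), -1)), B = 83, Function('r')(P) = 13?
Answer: Rational(-51, 86590) ≈ -0.00058898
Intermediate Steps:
Function('X')(c) = Mul(-190, Pow(c, -1)) (Function('X')(c) = Mul(-4, Mul(Add(83, 12), Pow(Add(c, c), -1))) = Mul(-4, Mul(95, Pow(Mul(2, c), -1))) = Mul(-4, Mul(95, Mul(Rational(1, 2), Pow(c, -1)))) = Mul(-4, Mul(Rational(95, 2), Pow(c, -1))) = Mul(-190, Pow(c, -1)))
Mul(Add(Function('X')(-5), Function('r')(-129)), Pow(Add(-47989, -38601), -1)) = Mul(Add(Mul(-190, Pow(-5, -1)), 13), Pow(Add(-47989, -38601), -1)) = Mul(Add(Mul(-190, Rational(-1, 5)), 13), Pow(-86590, -1)) = Mul(Add(38, 13), Rational(-1, 86590)) = Mul(51, Rational(-1, 86590)) = Rational(-51, 86590)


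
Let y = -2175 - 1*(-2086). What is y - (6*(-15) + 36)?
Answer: -35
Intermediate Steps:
y = -89 (y = -2175 + 2086 = -89)
y - (6*(-15) + 36) = -89 - (6*(-15) + 36) = -89 - (-90 + 36) = -89 - 1*(-54) = -89 + 54 = -35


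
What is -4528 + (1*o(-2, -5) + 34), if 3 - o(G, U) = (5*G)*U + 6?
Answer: -4547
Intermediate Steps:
o(G, U) = -3 - 5*G*U (o(G, U) = 3 - ((5*G)*U + 6) = 3 - (5*G*U + 6) = 3 - (6 + 5*G*U) = 3 + (-6 - 5*G*U) = -3 - 5*G*U)
-4528 + (1*o(-2, -5) + 34) = -4528 + (1*(-3 - 5*(-2)*(-5)) + 34) = -4528 + (1*(-3 - 50) + 34) = -4528 + (1*(-53) + 34) = -4528 + (-53 + 34) = -4528 - 19 = -4547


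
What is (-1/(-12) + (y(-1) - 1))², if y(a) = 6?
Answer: 3721/144 ≈ 25.840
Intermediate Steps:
(-1/(-12) + (y(-1) - 1))² = (-1/(-12) + (6 - 1))² = (-1*(-1/12) + 5)² = (1/12 + 5)² = (61/12)² = 3721/144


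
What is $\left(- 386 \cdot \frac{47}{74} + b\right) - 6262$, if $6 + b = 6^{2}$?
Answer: $- \frac{239655}{37} \approx -6477.2$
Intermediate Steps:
$b = 30$ ($b = -6 + 6^{2} = -6 + 36 = 30$)
$\left(- 386 \cdot \frac{47}{74} + b\right) - 6262 = \left(- 386 \cdot \frac{47}{74} + 30\right) - 6262 = \left(- 386 \cdot 47 \cdot \frac{1}{74} + 30\right) - 6262 = \left(\left(-386\right) \frac{47}{74} + 30\right) - 6262 = \left(- \frac{9071}{37} + 30\right) - 6262 = - \frac{7961}{37} - 6262 = - \frac{239655}{37}$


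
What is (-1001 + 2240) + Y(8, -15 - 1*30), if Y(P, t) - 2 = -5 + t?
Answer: 1191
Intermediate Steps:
Y(P, t) = -3 + t (Y(P, t) = 2 + (-5 + t) = -3 + t)
(-1001 + 2240) + Y(8, -15 - 1*30) = (-1001 + 2240) + (-3 + (-15 - 1*30)) = 1239 + (-3 + (-15 - 30)) = 1239 + (-3 - 45) = 1239 - 48 = 1191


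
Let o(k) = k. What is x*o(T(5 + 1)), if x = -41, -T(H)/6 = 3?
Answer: 738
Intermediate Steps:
T(H) = -18 (T(H) = -6*3 = -18)
x*o(T(5 + 1)) = -41*(-18) = 738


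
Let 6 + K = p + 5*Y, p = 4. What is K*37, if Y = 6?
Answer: 1036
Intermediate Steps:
K = 28 (K = -6 + (4 + 5*6) = -6 + (4 + 30) = -6 + 34 = 28)
K*37 = 28*37 = 1036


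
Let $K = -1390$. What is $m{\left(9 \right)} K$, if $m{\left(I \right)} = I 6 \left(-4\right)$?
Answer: $300240$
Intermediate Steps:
$m{\left(I \right)} = - 24 I$ ($m{\left(I \right)} = 6 I \left(-4\right) = - 24 I$)
$m{\left(9 \right)} K = \left(-24\right) 9 \left(-1390\right) = \left(-216\right) \left(-1390\right) = 300240$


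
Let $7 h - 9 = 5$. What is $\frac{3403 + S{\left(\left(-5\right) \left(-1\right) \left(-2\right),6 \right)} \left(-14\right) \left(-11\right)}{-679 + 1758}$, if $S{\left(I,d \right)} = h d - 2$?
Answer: $\frac{4943}{1079} \approx 4.5811$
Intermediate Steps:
$h = 2$ ($h = \frac{9}{7} + \frac{1}{7} \cdot 5 = \frac{9}{7} + \frac{5}{7} = 2$)
$S{\left(I,d \right)} = -2 + 2 d$ ($S{\left(I,d \right)} = 2 d - 2 = -2 + 2 d$)
$\frac{3403 + S{\left(\left(-5\right) \left(-1\right) \left(-2\right),6 \right)} \left(-14\right) \left(-11\right)}{-679 + 1758} = \frac{3403 + \left(-2 + 2 \cdot 6\right) \left(-14\right) \left(-11\right)}{-679 + 1758} = \frac{3403 + \left(-2 + 12\right) \left(-14\right) \left(-11\right)}{1079} = \left(3403 + 10 \left(-14\right) \left(-11\right)\right) \frac{1}{1079} = \left(3403 - -1540\right) \frac{1}{1079} = \left(3403 + 1540\right) \frac{1}{1079} = 4943 \cdot \frac{1}{1079} = \frac{4943}{1079}$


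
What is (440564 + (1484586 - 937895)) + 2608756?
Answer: 3596011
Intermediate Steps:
(440564 + (1484586 - 937895)) + 2608756 = (440564 + 546691) + 2608756 = 987255 + 2608756 = 3596011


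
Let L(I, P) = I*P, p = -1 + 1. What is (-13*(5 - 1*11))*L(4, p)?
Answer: 0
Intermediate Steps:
p = 0
(-13*(5 - 1*11))*L(4, p) = (-13*(5 - 1*11))*(4*0) = -13*(5 - 11)*0 = -13*(-6)*0 = 78*0 = 0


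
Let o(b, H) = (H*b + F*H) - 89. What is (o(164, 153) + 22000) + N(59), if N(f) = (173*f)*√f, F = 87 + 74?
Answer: 71636 + 10207*√59 ≈ 1.5004e+5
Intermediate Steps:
F = 161
o(b, H) = -89 + 161*H + H*b (o(b, H) = (H*b + 161*H) - 89 = (161*H + H*b) - 89 = -89 + 161*H + H*b)
N(f) = 173*f^(3/2)
(o(164, 153) + 22000) + N(59) = ((-89 + 161*153 + 153*164) + 22000) + 173*59^(3/2) = ((-89 + 24633 + 25092) + 22000) + 173*(59*√59) = (49636 + 22000) + 10207*√59 = 71636 + 10207*√59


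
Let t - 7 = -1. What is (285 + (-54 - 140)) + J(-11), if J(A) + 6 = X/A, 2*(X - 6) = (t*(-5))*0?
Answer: 929/11 ≈ 84.455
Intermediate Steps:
t = 6 (t = 7 - 1 = 6)
X = 6 (X = 6 + ((6*(-5))*0)/2 = 6 + (-30*0)/2 = 6 + (½)*0 = 6 + 0 = 6)
J(A) = -6 + 6/A
(285 + (-54 - 140)) + J(-11) = (285 + (-54 - 140)) + (-6 + 6/(-11)) = (285 - 194) + (-6 + 6*(-1/11)) = 91 + (-6 - 6/11) = 91 - 72/11 = 929/11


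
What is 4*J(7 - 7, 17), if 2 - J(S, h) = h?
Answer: -60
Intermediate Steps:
J(S, h) = 2 - h
4*J(7 - 7, 17) = 4*(2 - 1*17) = 4*(2 - 17) = 4*(-15) = -60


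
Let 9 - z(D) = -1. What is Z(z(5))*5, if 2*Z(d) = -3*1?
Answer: -15/2 ≈ -7.5000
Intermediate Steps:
z(D) = 10 (z(D) = 9 - 1*(-1) = 9 + 1 = 10)
Z(d) = -3/2 (Z(d) = (-3*1)/2 = (½)*(-3) = -3/2)
Z(z(5))*5 = -3/2*5 = -15/2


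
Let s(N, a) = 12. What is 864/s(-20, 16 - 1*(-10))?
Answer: 72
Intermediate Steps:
864/s(-20, 16 - 1*(-10)) = 864/12 = 864*(1/12) = 72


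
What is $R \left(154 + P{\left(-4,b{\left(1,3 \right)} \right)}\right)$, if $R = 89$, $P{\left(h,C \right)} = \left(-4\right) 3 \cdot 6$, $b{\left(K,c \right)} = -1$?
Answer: $7298$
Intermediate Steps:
$P{\left(h,C \right)} = -72$ ($P{\left(h,C \right)} = \left(-12\right) 6 = -72$)
$R \left(154 + P{\left(-4,b{\left(1,3 \right)} \right)}\right) = 89 \left(154 - 72\right) = 89 \cdot 82 = 7298$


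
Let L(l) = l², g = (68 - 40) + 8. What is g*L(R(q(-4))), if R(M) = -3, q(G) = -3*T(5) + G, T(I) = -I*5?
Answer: 324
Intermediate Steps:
T(I) = -5*I
q(G) = 75 + G (q(G) = -(-15)*5 + G = -3*(-25) + G = 75 + G)
g = 36 (g = 28 + 8 = 36)
g*L(R(q(-4))) = 36*(-3)² = 36*9 = 324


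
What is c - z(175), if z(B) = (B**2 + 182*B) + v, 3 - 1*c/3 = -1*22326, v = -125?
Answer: 4637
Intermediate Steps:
c = 66987 (c = 9 - (-3)*22326 = 9 - 3*(-22326) = 9 + 66978 = 66987)
z(B) = -125 + B**2 + 182*B (z(B) = (B**2 + 182*B) - 125 = -125 + B**2 + 182*B)
c - z(175) = 66987 - (-125 + 175**2 + 182*175) = 66987 - (-125 + 30625 + 31850) = 66987 - 1*62350 = 66987 - 62350 = 4637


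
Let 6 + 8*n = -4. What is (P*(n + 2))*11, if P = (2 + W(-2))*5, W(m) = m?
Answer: 0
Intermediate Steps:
n = -5/4 (n = -¾ + (⅛)*(-4) = -¾ - ½ = -5/4 ≈ -1.2500)
P = 0 (P = (2 - 2)*5 = 0*5 = 0)
(P*(n + 2))*11 = (0*(-5/4 + 2))*11 = (0*(¾))*11 = 0*11 = 0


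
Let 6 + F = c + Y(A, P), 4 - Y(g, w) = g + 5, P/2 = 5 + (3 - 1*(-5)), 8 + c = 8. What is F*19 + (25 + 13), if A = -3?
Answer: -38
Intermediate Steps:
c = 0 (c = -8 + 8 = 0)
P = 26 (P = 2*(5 + (3 - 1*(-5))) = 2*(5 + (3 + 5)) = 2*(5 + 8) = 2*13 = 26)
Y(g, w) = -1 - g (Y(g, w) = 4 - (g + 5) = 4 - (5 + g) = 4 + (-5 - g) = -1 - g)
F = -4 (F = -6 + (0 + (-1 - 1*(-3))) = -6 + (0 + (-1 + 3)) = -6 + (0 + 2) = -6 + 2 = -4)
F*19 + (25 + 13) = -4*19 + (25 + 13) = -76 + 38 = -38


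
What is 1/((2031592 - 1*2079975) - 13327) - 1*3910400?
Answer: -241310784001/61710 ≈ -3.9104e+6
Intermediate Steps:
1/((2031592 - 1*2079975) - 13327) - 1*3910400 = 1/((2031592 - 2079975) - 13327) - 3910400 = 1/(-48383 - 13327) - 3910400 = 1/(-61710) - 3910400 = -1/61710 - 3910400 = -241310784001/61710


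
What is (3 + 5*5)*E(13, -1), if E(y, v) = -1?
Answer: -28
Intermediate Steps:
(3 + 5*5)*E(13, -1) = (3 + 5*5)*(-1) = (3 + 25)*(-1) = 28*(-1) = -28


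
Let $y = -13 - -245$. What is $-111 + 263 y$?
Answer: $60905$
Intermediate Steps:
$y = 232$ ($y = -13 + 245 = 232$)
$-111 + 263 y = -111 + 263 \cdot 232 = -111 + 61016 = 60905$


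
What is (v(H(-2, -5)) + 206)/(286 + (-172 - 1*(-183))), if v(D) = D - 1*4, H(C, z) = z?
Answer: 197/297 ≈ 0.66330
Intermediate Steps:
v(D) = -4 + D (v(D) = D - 4 = -4 + D)
(v(H(-2, -5)) + 206)/(286 + (-172 - 1*(-183))) = ((-4 - 5) + 206)/(286 + (-172 - 1*(-183))) = (-9 + 206)/(286 + (-172 + 183)) = 197/(286 + 11) = 197/297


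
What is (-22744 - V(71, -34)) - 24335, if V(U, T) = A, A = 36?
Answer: -47115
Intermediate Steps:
V(U, T) = 36
(-22744 - V(71, -34)) - 24335 = (-22744 - 1*36) - 24335 = (-22744 - 36) - 24335 = -22780 - 24335 = -47115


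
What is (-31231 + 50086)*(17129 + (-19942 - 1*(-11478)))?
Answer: 163378575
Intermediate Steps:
(-31231 + 50086)*(17129 + (-19942 - 1*(-11478))) = 18855*(17129 + (-19942 + 11478)) = 18855*(17129 - 8464) = 18855*8665 = 163378575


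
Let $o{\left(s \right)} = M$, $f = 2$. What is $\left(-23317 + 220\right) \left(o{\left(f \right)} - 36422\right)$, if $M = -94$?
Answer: $843410052$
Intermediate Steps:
$o{\left(s \right)} = -94$
$\left(-23317 + 220\right) \left(o{\left(f \right)} - 36422\right) = \left(-23317 + 220\right) \left(-94 - 36422\right) = \left(-23097\right) \left(-36516\right) = 843410052$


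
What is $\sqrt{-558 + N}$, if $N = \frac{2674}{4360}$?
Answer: $\frac{i \sqrt{662231135}}{1090} \approx 23.609 i$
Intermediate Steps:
$N = \frac{1337}{2180}$ ($N = 2674 \cdot \frac{1}{4360} = \frac{1337}{2180} \approx 0.6133$)
$\sqrt{-558 + N} = \sqrt{-558 + \frac{1337}{2180}} = \sqrt{- \frac{1215103}{2180}} = \frac{i \sqrt{662231135}}{1090}$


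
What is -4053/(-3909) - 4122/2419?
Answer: -2102897/3151957 ≈ -0.66717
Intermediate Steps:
-4053/(-3909) - 4122/2419 = -4053*(-1/3909) - 4122*1/2419 = 1351/1303 - 4122/2419 = -2102897/3151957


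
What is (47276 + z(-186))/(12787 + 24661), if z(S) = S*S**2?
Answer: -1596895/9362 ≈ -170.57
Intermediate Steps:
z(S) = S**3
(47276 + z(-186))/(12787 + 24661) = (47276 + (-186)**3)/(12787 + 24661) = (47276 - 6434856)/37448 = -6387580*1/37448 = -1596895/9362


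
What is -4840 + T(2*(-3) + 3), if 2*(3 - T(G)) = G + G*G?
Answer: -4840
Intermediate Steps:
T(G) = 3 - G/2 - G²/2 (T(G) = 3 - (G + G*G)/2 = 3 - (G + G²)/2 = 3 + (-G/2 - G²/2) = 3 - G/2 - G²/2)
-4840 + T(2*(-3) + 3) = -4840 + (3 - (2*(-3) + 3)/2 - (2*(-3) + 3)²/2) = -4840 + (3 - (-6 + 3)/2 - (-6 + 3)²/2) = -4840 + (3 - ½*(-3) - ½*(-3)²) = -4840 + (3 + 3/2 - ½*9) = -4840 + (3 + 3/2 - 9/2) = -4840 + 0 = -4840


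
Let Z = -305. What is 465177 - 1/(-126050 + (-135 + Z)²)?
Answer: 31422706349/67550 ≈ 4.6518e+5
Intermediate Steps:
465177 - 1/(-126050 + (-135 + Z)²) = 465177 - 1/(-126050 + (-135 - 305)²) = 465177 - 1/(-126050 + (-440)²) = 465177 - 1/(-126050 + 193600) = 465177 - 1/67550 = 31422706349/67550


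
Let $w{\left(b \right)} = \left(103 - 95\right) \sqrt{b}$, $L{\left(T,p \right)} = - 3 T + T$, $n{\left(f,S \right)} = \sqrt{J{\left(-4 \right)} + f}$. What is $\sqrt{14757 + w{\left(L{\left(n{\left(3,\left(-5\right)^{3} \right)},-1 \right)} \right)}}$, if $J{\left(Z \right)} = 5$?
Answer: $\sqrt{14757 + 16 i \sqrt[4]{2}} \approx 121.48 + 0.0783 i$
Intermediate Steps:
$n{\left(f,S \right)} = \sqrt{5 + f}$
$L{\left(T,p \right)} = - 2 T$
$w{\left(b \right)} = 8 \sqrt{b}$ ($w{\left(b \right)} = \left(103 - 95\right) \sqrt{b} = 8 \sqrt{b}$)
$\sqrt{14757 + w{\left(L{\left(n{\left(3,\left(-5\right)^{3} \right)},-1 \right)} \right)}} = \sqrt{14757 + 8 \sqrt{- 2 \sqrt{5 + 3}}} = \sqrt{14757 + 8 \sqrt{- 2 \sqrt{8}}} = \sqrt{14757 + 8 \sqrt{- 2 \cdot 2 \sqrt{2}}} = \sqrt{14757 + 8 \sqrt{- 4 \sqrt{2}}} = \sqrt{14757 + 8 \cdot 2 i \sqrt[4]{2}} = \sqrt{14757 + 16 i \sqrt[4]{2}}$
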